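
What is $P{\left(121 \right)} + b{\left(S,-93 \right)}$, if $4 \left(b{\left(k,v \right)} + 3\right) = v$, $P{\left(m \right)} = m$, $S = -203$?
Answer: $\frac{379}{4} \approx 94.75$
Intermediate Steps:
$b{\left(k,v \right)} = -3 + \frac{v}{4}$
$P{\left(121 \right)} + b{\left(S,-93 \right)} = 121 + \left(-3 + \frac{1}{4} \left(-93\right)\right) = 121 - \frac{105}{4} = \frac{379}{4}$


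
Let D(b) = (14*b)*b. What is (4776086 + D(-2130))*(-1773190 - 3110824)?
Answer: -333542434521604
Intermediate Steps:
D(b) = 14*b²
(4776086 + D(-2130))*(-1773190 - 3110824) = (4776086 + 14*(-2130)²)*(-1773190 - 3110824) = (4776086 + 14*4536900)*(-4884014) = (4776086 + 63516600)*(-4884014) = 68292686*(-4884014) = -333542434521604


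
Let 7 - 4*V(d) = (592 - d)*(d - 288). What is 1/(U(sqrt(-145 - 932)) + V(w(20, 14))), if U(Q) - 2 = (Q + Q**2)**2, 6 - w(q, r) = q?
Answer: 4*I/(3*(2872*sqrt(1077) + 1606145*I)) ≈ 8.273e-7 + 4.8548e-8*I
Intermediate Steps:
w(q, r) = 6 - q
U(Q) = 2 + (Q + Q**2)**2
V(d) = 7/4 - (-288 + d)*(592 - d)/4 (V(d) = 7/4 - (592 - d)*(d - 288)/4 = 7/4 - (592 - d)*(-288 + d)/4 = 7/4 - (-288 + d)*(592 - d)/4)
1/(U(sqrt(-145 - 932)) + V(w(20, 14))) = 1/((2 + (sqrt(-145 - 932))**2*(1 + sqrt(-145 - 932))**2) + (170503/4 - 220*(6 - 1*20) + (6 - 1*20)**2/4)) = 1/((2 + (sqrt(-1077))**2*(1 + sqrt(-1077))**2) + (170503/4 - 220*(6 - 20) + (6 - 20)**2/4)) = 1/((2 + (I*sqrt(1077))**2*(1 + I*sqrt(1077))**2) + (170503/4 - 220*(-14) + (1/4)*(-14)**2)) = 1/((2 - 1077*(1 + I*sqrt(1077))**2) + (170503/4 + 3080 + (1/4)*196)) = 1/((2 - 1077*(1 + I*sqrt(1077))**2) + (170503/4 + 3080 + 49)) = 1/((2 - 1077*(1 + I*sqrt(1077))**2) + 183019/4) = 1/(183027/4 - 1077*(1 + I*sqrt(1077))**2)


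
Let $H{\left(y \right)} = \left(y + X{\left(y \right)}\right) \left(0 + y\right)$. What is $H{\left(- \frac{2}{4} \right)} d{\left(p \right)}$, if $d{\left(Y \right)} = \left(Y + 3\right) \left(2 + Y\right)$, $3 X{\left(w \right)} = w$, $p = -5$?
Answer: $2$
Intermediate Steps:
$X{\left(w \right)} = \frac{w}{3}$
$H{\left(y \right)} = \frac{4 y^{2}}{3}$ ($H{\left(y \right)} = \left(y + \frac{y}{3}\right) \left(0 + y\right) = \frac{4 y}{3} y = \frac{4 y^{2}}{3}$)
$d{\left(Y \right)} = \left(2 + Y\right) \left(3 + Y\right)$ ($d{\left(Y \right)} = \left(3 + Y\right) \left(2 + Y\right) = \left(2 + Y\right) \left(3 + Y\right)$)
$H{\left(- \frac{2}{4} \right)} d{\left(p \right)} = \frac{4 \left(- \frac{2}{4}\right)^{2}}{3} \left(6 + \left(-5\right)^{2} + 5 \left(-5\right)\right) = \frac{4 \left(\left(-2\right) \frac{1}{4}\right)^{2}}{3} \left(6 + 25 - 25\right) = \frac{4 \left(- \frac{1}{2}\right)^{2}}{3} \cdot 6 = \frac{4}{3} \cdot \frac{1}{4} \cdot 6 = \frac{1}{3} \cdot 6 = 2$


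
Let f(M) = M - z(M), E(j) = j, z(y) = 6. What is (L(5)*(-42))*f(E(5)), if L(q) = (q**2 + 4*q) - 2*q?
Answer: 1470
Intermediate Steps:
f(M) = -6 + M (f(M) = M - 1*6 = M - 6 = -6 + M)
L(q) = q**2 + 2*q
(L(5)*(-42))*f(E(5)) = ((5*(2 + 5))*(-42))*(-6 + 5) = ((5*7)*(-42))*(-1) = (35*(-42))*(-1) = -1470*(-1) = 1470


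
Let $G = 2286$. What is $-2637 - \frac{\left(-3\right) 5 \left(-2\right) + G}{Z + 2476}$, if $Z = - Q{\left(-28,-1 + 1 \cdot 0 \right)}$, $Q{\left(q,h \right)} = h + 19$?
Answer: $- \frac{3242031}{1229} \approx -2637.9$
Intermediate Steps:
$Q{\left(q,h \right)} = 19 + h$
$Z = -18$ ($Z = - (19 + \left(-1 + 1 \cdot 0\right)) = - (19 + \left(-1 + 0\right)) = - (19 - 1) = \left(-1\right) 18 = -18$)
$-2637 - \frac{\left(-3\right) 5 \left(-2\right) + G}{Z + 2476} = -2637 - \frac{\left(-3\right) 5 \left(-2\right) + 2286}{-18 + 2476} = -2637 - \frac{\left(-15\right) \left(-2\right) + 2286}{2458} = -2637 - \left(30 + 2286\right) \frac{1}{2458} = -2637 - 2316 \cdot \frac{1}{2458} = -2637 - \frac{1158}{1229} = - \frac{3242031}{1229}$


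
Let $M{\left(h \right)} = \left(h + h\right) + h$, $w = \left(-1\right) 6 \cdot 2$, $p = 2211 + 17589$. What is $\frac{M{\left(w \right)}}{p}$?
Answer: $- \frac{1}{550} \approx -0.0018182$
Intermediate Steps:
$p = 19800$
$w = -12$ ($w = \left(-6\right) 2 = -12$)
$M{\left(h \right)} = 3 h$ ($M{\left(h \right)} = 2 h + h = 3 h$)
$\frac{M{\left(w \right)}}{p} = \frac{3 \left(-12\right)}{19800} = \left(-36\right) \frac{1}{19800} = - \frac{1}{550}$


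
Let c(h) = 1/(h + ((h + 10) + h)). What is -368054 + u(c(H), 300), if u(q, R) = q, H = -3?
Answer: -368053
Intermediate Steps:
c(h) = 1/(10 + 3*h) (c(h) = 1/(h + ((10 + h) + h)) = 1/(h + (10 + 2*h)) = 1/(10 + 3*h))
-368054 + u(c(H), 300) = -368054 + 1/(10 + 3*(-3)) = -368054 + 1/(10 - 9) = -368054 + 1/1 = -368054 + 1 = -368053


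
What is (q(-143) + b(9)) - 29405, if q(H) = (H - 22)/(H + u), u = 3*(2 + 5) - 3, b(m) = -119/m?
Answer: -6618803/225 ≈ -29417.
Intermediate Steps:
u = 18 (u = 3*7 - 3 = 21 - 3 = 18)
q(H) = (-22 + H)/(18 + H) (q(H) = (H - 22)/(H + 18) = (-22 + H)/(18 + H))
(q(-143) + b(9)) - 29405 = ((-22 - 143)/(18 - 143) - 119/9) - 29405 = (-165/(-125) - 119*⅑) - 29405 = (-1/125*(-165) - 119/9) - 29405 = (33/25 - 119/9) - 29405 = -2678/225 - 29405 = -6618803/225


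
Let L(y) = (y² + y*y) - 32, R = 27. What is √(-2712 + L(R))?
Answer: I*√1286 ≈ 35.861*I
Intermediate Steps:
L(y) = -32 + 2*y² (L(y) = (y² + y²) - 32 = 2*y² - 32 = -32 + 2*y²)
√(-2712 + L(R)) = √(-2712 + (-32 + 2*27²)) = √(-2712 + (-32 + 2*729)) = √(-2712 + (-32 + 1458)) = √(-2712 + 1426) = √(-1286) = I*√1286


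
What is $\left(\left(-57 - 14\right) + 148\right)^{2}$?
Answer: $5929$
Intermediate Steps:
$\left(\left(-57 - 14\right) + 148\right)^{2} = \left(-71 + 148\right)^{2} = 77^{2} = 5929$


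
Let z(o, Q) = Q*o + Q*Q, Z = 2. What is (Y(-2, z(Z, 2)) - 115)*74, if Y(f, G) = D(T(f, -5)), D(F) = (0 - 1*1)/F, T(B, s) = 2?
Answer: -8547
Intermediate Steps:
D(F) = -1/F (D(F) = (0 - 1)/F = -1/F)
z(o, Q) = Q² + Q*o (z(o, Q) = Q*o + Q² = Q² + Q*o)
Y(f, G) = -½ (Y(f, G) = -1/2 = -1*½ = -½)
(Y(-2, z(Z, 2)) - 115)*74 = (-½ - 115)*74 = -231/2*74 = -8547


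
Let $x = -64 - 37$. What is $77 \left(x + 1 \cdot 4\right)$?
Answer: $-7469$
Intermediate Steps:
$x = -101$ ($x = -64 - 37 = -101$)
$77 \left(x + 1 \cdot 4\right) = 77 \left(-101 + 1 \cdot 4\right) = 77 \left(-101 + 4\right) = 77 \left(-97\right) = -7469$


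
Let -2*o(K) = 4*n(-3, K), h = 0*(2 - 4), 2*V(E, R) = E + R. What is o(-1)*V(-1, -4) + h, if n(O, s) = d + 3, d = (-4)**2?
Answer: 95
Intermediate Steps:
d = 16
V(E, R) = E/2 + R/2 (V(E, R) = (E + R)/2 = E/2 + R/2)
h = 0 (h = 0*(-2) = 0)
n(O, s) = 19 (n(O, s) = 16 + 3 = 19)
o(K) = -38 (o(K) = -2*19 = -1/2*76 = -38)
o(-1)*V(-1, -4) + h = -38*((1/2)*(-1) + (1/2)*(-4)) + 0 = -38*(-1/2 - 2) + 0 = -38*(-5/2) + 0 = 95 + 0 = 95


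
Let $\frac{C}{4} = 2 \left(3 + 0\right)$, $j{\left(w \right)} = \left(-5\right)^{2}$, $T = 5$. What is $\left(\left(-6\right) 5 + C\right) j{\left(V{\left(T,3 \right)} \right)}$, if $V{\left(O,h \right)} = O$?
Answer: $-150$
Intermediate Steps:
$j{\left(w \right)} = 25$
$C = 24$ ($C = 4 \cdot 2 \left(3 + 0\right) = 4 \cdot 2 \cdot 3 = 4 \cdot 6 = 24$)
$\left(\left(-6\right) 5 + C\right) j{\left(V{\left(T,3 \right)} \right)} = \left(\left(-6\right) 5 + 24\right) 25 = \left(-30 + 24\right) 25 = \left(-6\right) 25 = -150$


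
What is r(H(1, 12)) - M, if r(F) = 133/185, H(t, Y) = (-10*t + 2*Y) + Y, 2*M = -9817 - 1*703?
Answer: 973233/185 ≈ 5260.7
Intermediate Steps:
M = -5260 (M = (-9817 - 1*703)/2 = (-9817 - 703)/2 = (1/2)*(-10520) = -5260)
H(t, Y) = -10*t + 3*Y
r(F) = 133/185 (r(F) = 133*(1/185) = 133/185)
r(H(1, 12)) - M = 133/185 - 1*(-5260) = 133/185 + 5260 = 973233/185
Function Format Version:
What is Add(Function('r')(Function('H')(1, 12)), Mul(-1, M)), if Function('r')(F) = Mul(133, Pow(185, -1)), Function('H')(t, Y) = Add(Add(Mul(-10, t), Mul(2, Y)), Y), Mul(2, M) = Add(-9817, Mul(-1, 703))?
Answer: Rational(973233, 185) ≈ 5260.7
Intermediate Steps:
M = -5260 (M = Mul(Rational(1, 2), Add(-9817, Mul(-1, 703))) = Mul(Rational(1, 2), Add(-9817, -703)) = Mul(Rational(1, 2), -10520) = -5260)
Function('H')(t, Y) = Add(Mul(-10, t), Mul(3, Y))
Function('r')(F) = Rational(133, 185) (Function('r')(F) = Mul(133, Rational(1, 185)) = Rational(133, 185))
Add(Function('r')(Function('H')(1, 12)), Mul(-1, M)) = Add(Rational(133, 185), Mul(-1, -5260)) = Add(Rational(133, 185), 5260) = Rational(973233, 185)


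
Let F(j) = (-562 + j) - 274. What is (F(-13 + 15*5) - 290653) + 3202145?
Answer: 2910718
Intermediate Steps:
F(j) = -836 + j
(F(-13 + 15*5) - 290653) + 3202145 = ((-836 + (-13 + 15*5)) - 290653) + 3202145 = ((-836 + (-13 + 75)) - 290653) + 3202145 = ((-836 + 62) - 290653) + 3202145 = (-774 - 290653) + 3202145 = -291427 + 3202145 = 2910718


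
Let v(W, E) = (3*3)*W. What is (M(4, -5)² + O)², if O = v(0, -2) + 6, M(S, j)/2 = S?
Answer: 4900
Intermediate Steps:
M(S, j) = 2*S
v(W, E) = 9*W
O = 6 (O = 9*0 + 6 = 0 + 6 = 6)
(M(4, -5)² + O)² = ((2*4)² + 6)² = (8² + 6)² = (64 + 6)² = 70² = 4900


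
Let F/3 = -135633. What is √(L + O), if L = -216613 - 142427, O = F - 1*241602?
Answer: 3*I*√111949 ≈ 1003.8*I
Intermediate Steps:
F = -406899 (F = 3*(-135633) = -406899)
O = -648501 (O = -406899 - 1*241602 = -406899 - 241602 = -648501)
L = -359040
√(L + O) = √(-359040 - 648501) = √(-1007541) = 3*I*√111949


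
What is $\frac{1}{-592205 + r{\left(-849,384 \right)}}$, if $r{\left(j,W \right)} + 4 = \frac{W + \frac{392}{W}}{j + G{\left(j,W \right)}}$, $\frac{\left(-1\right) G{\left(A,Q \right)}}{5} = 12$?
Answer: $- \frac{43632}{25839281569} \approx -1.6886 \cdot 10^{-6}$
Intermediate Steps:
$G{\left(A,Q \right)} = -60$ ($G{\left(A,Q \right)} = \left(-5\right) 12 = -60$)
$r{\left(j,W \right)} = -4 + \frac{W + \frac{392}{W}}{-60 + j}$ ($r{\left(j,W \right)} = -4 + \frac{W + \frac{392}{W}}{j - 60} = -4 + \frac{W + \frac{392}{W}}{-60 + j}$)
$\frac{1}{-592205 + r{\left(-849,384 \right)}} = \frac{1}{-592205 + \frac{392 + 384^{2} + 240 \cdot 384 - 1536 \left(-849\right)}{384 \left(-60 - 849\right)}} = \frac{1}{-592205 + \frac{392 + 147456 + 92160 + 1304064}{384 \left(-909\right)}} = \frac{1}{-592205 + \frac{1}{384} \left(- \frac{1}{909}\right) 1544072} = \frac{1}{-592205 - \frac{193009}{43632}} = \frac{1}{- \frac{25839281569}{43632}} = - \frac{43632}{25839281569}$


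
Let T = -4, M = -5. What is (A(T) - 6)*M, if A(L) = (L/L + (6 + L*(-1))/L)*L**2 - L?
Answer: 130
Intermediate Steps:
A(L) = -L + L**2*(1 + (6 - L)/L) (A(L) = (1 + (6 - L)/L)*L**2 - L = L**2*(1 + (6 - L)/L) - L = -L + L**2*(1 + (6 - L)/L))
(A(T) - 6)*M = (5*(-4) - 6)*(-5) = (-20 - 6)*(-5) = -26*(-5) = 130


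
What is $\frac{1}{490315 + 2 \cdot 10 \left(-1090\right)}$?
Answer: $\frac{1}{468515} \approx 2.1344 \cdot 10^{-6}$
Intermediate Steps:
$\frac{1}{490315 + 2 \cdot 10 \left(-1090\right)} = \frac{1}{490315 + 20 \left(-1090\right)} = \frac{1}{490315 - 21800} = \frac{1}{468515}$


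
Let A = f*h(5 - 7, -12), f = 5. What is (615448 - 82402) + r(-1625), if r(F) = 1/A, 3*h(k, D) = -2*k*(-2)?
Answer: 21321837/40 ≈ 5.3305e+5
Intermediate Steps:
h(k, D) = 4*k/3 (h(k, D) = (-2*k*(-2))/3 = (4*k)/3 = 4*k/3)
A = -40/3 (A = 5*(4*(5 - 7)/3) = 5*((4/3)*(-2)) = 5*(-8/3) = -40/3 ≈ -13.333)
r(F) = -3/40 (r(F) = 1/(-40/3) = -3/40)
(615448 - 82402) + r(-1625) = (615448 - 82402) - 3/40 = 533046 - 3/40 = 21321837/40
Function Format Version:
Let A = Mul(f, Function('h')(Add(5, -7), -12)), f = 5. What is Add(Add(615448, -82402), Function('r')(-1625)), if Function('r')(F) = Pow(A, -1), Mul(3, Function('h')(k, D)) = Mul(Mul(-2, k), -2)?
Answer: Rational(21321837, 40) ≈ 5.3305e+5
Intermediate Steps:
Function('h')(k, D) = Mul(Rational(4, 3), k) (Function('h')(k, D) = Mul(Rational(1, 3), Mul(Mul(-2, k), -2)) = Mul(Rational(1, 3), Mul(4, k)) = Mul(Rational(4, 3), k))
A = Rational(-40, 3) (A = Mul(5, Mul(Rational(4, 3), Add(5, -7))) = Mul(5, Mul(Rational(4, 3), -2)) = Mul(5, Rational(-8, 3)) = Rational(-40, 3) ≈ -13.333)
Function('r')(F) = Rational(-3, 40) (Function('r')(F) = Pow(Rational(-40, 3), -1) = Rational(-3, 40))
Add(Add(615448, -82402), Function('r')(-1625)) = Add(Add(615448, -82402), Rational(-3, 40)) = Add(533046, Rational(-3, 40)) = Rational(21321837, 40)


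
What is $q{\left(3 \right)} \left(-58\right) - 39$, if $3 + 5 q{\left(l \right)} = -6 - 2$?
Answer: $\frac{443}{5} \approx 88.6$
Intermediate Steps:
$q{\left(l \right)} = - \frac{11}{5}$ ($q{\left(l \right)} = - \frac{3}{5} + \frac{-6 - 2}{5} = - \frac{3}{5} + \frac{1}{5} \left(-8\right) = - \frac{3}{5} - \frac{8}{5} = - \frac{11}{5}$)
$q{\left(3 \right)} \left(-58\right) - 39 = \left(- \frac{11}{5}\right) \left(-58\right) - 39 = \frac{638}{5} - 39 = \frac{443}{5}$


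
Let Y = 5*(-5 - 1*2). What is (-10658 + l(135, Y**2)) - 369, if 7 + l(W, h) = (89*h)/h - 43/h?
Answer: -13407668/1225 ≈ -10945.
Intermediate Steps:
Y = -35 (Y = 5*(-5 - 2) = 5*(-7) = -35)
l(W, h) = 82 - 43/h (l(W, h) = -7 + ((89*h)/h - 43/h) = -7 + (89 - 43/h) = 82 - 43/h)
(-10658 + l(135, Y**2)) - 369 = (-10658 + (82 - 43/((-35)**2))) - 369 = (-10658 + (82 - 43/1225)) - 369 = (-10658 + 100407/1225) - 369 = -12955643/1225 - 369 = -13407668/1225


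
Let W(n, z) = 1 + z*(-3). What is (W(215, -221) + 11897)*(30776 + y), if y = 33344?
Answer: 805411320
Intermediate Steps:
W(n, z) = 1 - 3*z
(W(215, -221) + 11897)*(30776 + y) = ((1 - 3*(-221)) + 11897)*(30776 + 33344) = ((1 + 663) + 11897)*64120 = (664 + 11897)*64120 = 12561*64120 = 805411320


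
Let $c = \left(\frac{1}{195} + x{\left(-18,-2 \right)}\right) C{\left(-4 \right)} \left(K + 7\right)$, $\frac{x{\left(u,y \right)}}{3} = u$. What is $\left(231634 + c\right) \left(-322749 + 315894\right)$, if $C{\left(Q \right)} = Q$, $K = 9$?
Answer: $- \frac{20950016102}{13} \approx -1.6115 \cdot 10^{9}$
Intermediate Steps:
$x{\left(u,y \right)} = 3 u$
$c = \frac{673856}{195}$ ($c = \left(\frac{1}{195} + 3 \left(-18\right)\right) \left(- 4 \left(9 + 7\right)\right) = \left(\frac{1}{195} - 54\right) \left(\left(-4\right) 16\right) = \left(- \frac{10529}{195}\right) \left(-64\right) = \frac{673856}{195} \approx 3455.7$)
$\left(231634 + c\right) \left(-322749 + 315894\right) = \left(231634 + \frac{673856}{195}\right) \left(-322749 + 315894\right) = \frac{45842486}{195} \left(-6855\right) = - \frac{20950016102}{13}$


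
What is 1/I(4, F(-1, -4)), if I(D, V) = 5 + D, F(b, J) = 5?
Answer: 1/9 ≈ 0.11111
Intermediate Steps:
1/I(4, F(-1, -4)) = 1/(5 + 4) = 1/9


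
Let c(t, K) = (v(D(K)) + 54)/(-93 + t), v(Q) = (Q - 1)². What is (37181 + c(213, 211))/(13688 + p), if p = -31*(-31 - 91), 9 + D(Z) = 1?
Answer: 297457/139760 ≈ 2.1283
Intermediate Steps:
D(Z) = -8 (D(Z) = -9 + 1 = -8)
v(Q) = (-1 + Q)²
c(t, K) = 135/(-93 + t) (c(t, K) = ((-1 - 8)² + 54)/(-93 + t) = ((-9)² + 54)/(-93 + t) = (81 + 54)/(-93 + t) = 135/(-93 + t))
p = 3782 (p = -31*(-122) = 3782)
(37181 + c(213, 211))/(13688 + p) = (37181 + 135/(-93 + 213))/(13688 + 3782) = (37181 + 135/120)/17470 = (37181 + 135*(1/120))*(1/17470) = (37181 + 9/8)*(1/17470) = (297457/8)*(1/17470) = 297457/139760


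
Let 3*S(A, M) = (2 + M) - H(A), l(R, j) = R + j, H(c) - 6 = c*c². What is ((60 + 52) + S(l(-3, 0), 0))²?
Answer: 128881/9 ≈ 14320.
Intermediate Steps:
H(c) = 6 + c³ (H(c) = 6 + c*c² = 6 + c³)
S(A, M) = -4/3 - A³/3 + M/3 (S(A, M) = ((2 + M) - (6 + A³))/3 = ((2 + M) + (-6 - A³))/3 = (-4 + M - A³)/3 = -4/3 - A³/3 + M/3)
((60 + 52) + S(l(-3, 0), 0))² = ((60 + 52) + (-4/3 - (-3 + 0)³/3 + (⅓)*0))² = (112 + (-4/3 - ⅓*(-3)³ + 0))² = (112 + (-4/3 - ⅓*(-27) + 0))² = (112 + (-4/3 + 9 + 0))² = (112 + 23/3)² = (359/3)² = 128881/9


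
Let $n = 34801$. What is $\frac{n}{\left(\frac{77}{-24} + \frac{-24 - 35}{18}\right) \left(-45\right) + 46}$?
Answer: $\frac{278408}{2703} \approx 103.0$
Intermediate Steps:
$\frac{n}{\left(\frac{77}{-24} + \frac{-24 - 35}{18}\right) \left(-45\right) + 46} = \frac{34801}{\left(\frac{77}{-24} + \frac{-24 - 35}{18}\right) \left(-45\right) + 46} = \frac{34801}{\left(77 \left(- \frac{1}{24}\right) - \frac{59}{18}\right) \left(-45\right) + 46} = \frac{34801}{\left(- \frac{77}{24} - \frac{59}{18}\right) \left(-45\right) + 46} = \frac{34801}{\left(- \frac{467}{72}\right) \left(-45\right) + 46} = \frac{34801}{\frac{2335}{8} + 46} = \frac{34801}{\frac{2703}{8}} = 34801 \cdot \frac{8}{2703} = \frac{278408}{2703}$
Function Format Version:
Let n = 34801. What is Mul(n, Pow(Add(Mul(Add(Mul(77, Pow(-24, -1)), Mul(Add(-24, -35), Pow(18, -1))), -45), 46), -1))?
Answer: Rational(278408, 2703) ≈ 103.00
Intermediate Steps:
Mul(n, Pow(Add(Mul(Add(Mul(77, Pow(-24, -1)), Mul(Add(-24, -35), Pow(18, -1))), -45), 46), -1)) = Mul(34801, Pow(Add(Mul(Add(Mul(77, Pow(-24, -1)), Mul(Add(-24, -35), Pow(18, -1))), -45), 46), -1)) = Mul(34801, Pow(Add(Mul(Add(Mul(77, Rational(-1, 24)), Mul(-59, Rational(1, 18))), -45), 46), -1)) = Mul(34801, Pow(Add(Mul(Add(Rational(-77, 24), Rational(-59, 18)), -45), 46), -1)) = Mul(34801, Pow(Add(Mul(Rational(-467, 72), -45), 46), -1)) = Mul(34801, Pow(Add(Rational(2335, 8), 46), -1)) = Mul(34801, Pow(Rational(2703, 8), -1)) = Mul(34801, Rational(8, 2703)) = Rational(278408, 2703)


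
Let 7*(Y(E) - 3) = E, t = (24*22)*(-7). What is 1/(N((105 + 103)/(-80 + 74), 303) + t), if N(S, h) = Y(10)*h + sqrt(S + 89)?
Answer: -346059/814664336 - 49*sqrt(489)/814664336 ≈ -0.00042612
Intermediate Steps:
t = -3696 (t = 528*(-7) = -3696)
Y(E) = 3 + E/7
N(S, h) = sqrt(89 + S) + 31*h/7 (N(S, h) = (3 + (1/7)*10)*h + sqrt(S + 89) = (3 + 10/7)*h + sqrt(89 + S) = 31*h/7 + sqrt(89 + S) = sqrt(89 + S) + 31*h/7)
1/(N((105 + 103)/(-80 + 74), 303) + t) = 1/((sqrt(89 + (105 + 103)/(-80 + 74)) + (31/7)*303) - 3696) = 1/((sqrt(89 + 208/(-6)) + 9393/7) - 3696) = 1/((sqrt(89 + 208*(-1/6)) + 9393/7) - 3696) = 1/((sqrt(89 - 104/3) + 9393/7) - 3696) = 1/((sqrt(163/3) + 9393/7) - 3696) = 1/((sqrt(489)/3 + 9393/7) - 3696) = 1/((9393/7 + sqrt(489)/3) - 3696) = 1/(-16479/7 + sqrt(489)/3)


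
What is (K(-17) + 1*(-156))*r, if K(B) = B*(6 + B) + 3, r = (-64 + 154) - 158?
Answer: -2312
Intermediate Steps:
r = -68 (r = 90 - 158 = -68)
K(B) = 3 + B*(6 + B)
(K(-17) + 1*(-156))*r = ((3 + (-17)² + 6*(-17)) + 1*(-156))*(-68) = ((3 + 289 - 102) - 156)*(-68) = (190 - 156)*(-68) = 34*(-68) = -2312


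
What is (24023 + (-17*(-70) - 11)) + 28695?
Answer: 53897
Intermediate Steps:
(24023 + (-17*(-70) - 11)) + 28695 = (24023 + (1190 - 11)) + 28695 = (24023 + 1179) + 28695 = 25202 + 28695 = 53897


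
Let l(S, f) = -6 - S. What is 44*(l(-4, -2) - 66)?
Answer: -2992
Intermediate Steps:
44*(l(-4, -2) - 66) = 44*((-6 - 1*(-4)) - 66) = 44*((-6 + 4) - 66) = 44*(-2 - 66) = 44*(-68) = -2992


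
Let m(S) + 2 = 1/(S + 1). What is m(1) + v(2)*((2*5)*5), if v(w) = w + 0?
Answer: 197/2 ≈ 98.500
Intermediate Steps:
v(w) = w
m(S) = -2 + 1/(1 + S) (m(S) = -2 + 1/(S + 1) = -2 + 1/(1 + S))
m(1) + v(2)*((2*5)*5) = (-1 - 2*1)/(1 + 1) + 2*((2*5)*5) = (-1 - 2)/2 + 2*(10*5) = (½)*(-3) + 2*50 = -3/2 + 100 = 197/2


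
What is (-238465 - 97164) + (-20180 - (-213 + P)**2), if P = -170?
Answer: -502498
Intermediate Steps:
(-238465 - 97164) + (-20180 - (-213 + P)**2) = (-238465 - 97164) + (-20180 - (-213 - 170)**2) = -335629 + (-20180 - 1*(-383)**2) = -335629 + (-20180 - 1*146689) = -335629 + (-20180 - 146689) = -335629 - 166869 = -502498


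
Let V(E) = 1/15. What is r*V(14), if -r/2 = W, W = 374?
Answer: -748/15 ≈ -49.867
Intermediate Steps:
V(E) = 1/15
r = -748 (r = -2*374 = -748)
r*V(14) = -748*1/15 = -748/15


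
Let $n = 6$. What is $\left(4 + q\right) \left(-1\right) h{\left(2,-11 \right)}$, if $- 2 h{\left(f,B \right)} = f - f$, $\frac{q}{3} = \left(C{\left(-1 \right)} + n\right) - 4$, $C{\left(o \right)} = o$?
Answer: $0$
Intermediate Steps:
$q = 3$ ($q = 3 \left(\left(-1 + 6\right) - 4\right) = 3 \left(5 - 4\right) = 3 \cdot 1 = 3$)
$h{\left(f,B \right)} = 0$ ($h{\left(f,B \right)} = - \frac{f - f}{2} = \left(- \frac{1}{2}\right) 0 = 0$)
$\left(4 + q\right) \left(-1\right) h{\left(2,-11 \right)} = \left(4 + 3\right) \left(-1\right) 0 = 7 \left(-1\right) 0 = \left(-7\right) 0 = 0$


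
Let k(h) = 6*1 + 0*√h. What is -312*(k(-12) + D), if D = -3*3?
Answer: 936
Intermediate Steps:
D = -9
k(h) = 6 (k(h) = 6 + 0 = 6)
-312*(k(-12) + D) = -312*(6 - 9) = -312*(-3) = 936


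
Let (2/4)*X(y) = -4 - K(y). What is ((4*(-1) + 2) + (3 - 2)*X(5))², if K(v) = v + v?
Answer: 900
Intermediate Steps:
K(v) = 2*v
X(y) = -8 - 4*y (X(y) = 2*(-4 - 2*y) = -8 - 4*y)
((4*(-1) + 2) + (3 - 2)*X(5))² = ((4*(-1) + 2) + (3 - 2)*(-8 - 4*5))² = ((-4 + 2) + 1*(-8 - 20))² = (-2 + 1*(-28))² = (-2 - 28)² = (-30)² = 900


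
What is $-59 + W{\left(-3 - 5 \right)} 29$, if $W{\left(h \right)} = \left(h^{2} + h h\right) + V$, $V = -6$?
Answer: $3479$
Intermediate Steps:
$W{\left(h \right)} = -6 + 2 h^{2}$ ($W{\left(h \right)} = \left(h^{2} + h h\right) - 6 = \left(h^{2} + h^{2}\right) - 6 = 2 h^{2} - 6 = -6 + 2 h^{2}$)
$-59 + W{\left(-3 - 5 \right)} 29 = -59 + \left(-6 + 2 \left(-3 - 5\right)^{2}\right) 29 = -59 + \left(-6 + 2 \left(-8\right)^{2}\right) 29 = -59 + \left(-6 + 2 \cdot 64\right) 29 = -59 + \left(-6 + 128\right) 29 = -59 + 122 \cdot 29 = -59 + 3538 = 3479$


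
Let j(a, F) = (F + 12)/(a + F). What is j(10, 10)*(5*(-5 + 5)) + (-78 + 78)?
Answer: 0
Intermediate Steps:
j(a, F) = (12 + F)/(F + a)
j(10, 10)*(5*(-5 + 5)) + (-78 + 78) = ((12 + 10)/(10 + 10))*(5*(-5 + 5)) + (-78 + 78) = (22/20)*(5*0) + 0 = ((1/20)*22)*0 + 0 = (11/10)*0 + 0 = 0 + 0 = 0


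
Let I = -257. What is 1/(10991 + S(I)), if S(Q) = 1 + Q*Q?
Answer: 1/77041 ≈ 1.2980e-5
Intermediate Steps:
S(Q) = 1 + Q²
1/(10991 + S(I)) = 1/(10991 + (1 + (-257)²)) = 1/(10991 + (1 + 66049)) = 1/(10991 + 66050) = 1/77041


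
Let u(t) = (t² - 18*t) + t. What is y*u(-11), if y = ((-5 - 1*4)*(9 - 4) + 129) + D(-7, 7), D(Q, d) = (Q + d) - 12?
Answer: 22176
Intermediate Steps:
D(Q, d) = -12 + Q + d
y = 72 (y = ((-5 - 1*4)*(9 - 4) + 129) + (-12 - 7 + 7) = ((-5 - 4)*5 + 129) - 12 = (-9*5 + 129) - 12 = (-45 + 129) - 12 = 84 - 12 = 72)
u(t) = t² - 17*t
y*u(-11) = 72*(-11*(-17 - 11)) = 72*(-11*(-28)) = 72*308 = 22176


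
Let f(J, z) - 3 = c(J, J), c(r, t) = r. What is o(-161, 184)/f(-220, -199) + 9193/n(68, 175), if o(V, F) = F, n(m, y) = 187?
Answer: 1960473/40579 ≈ 48.313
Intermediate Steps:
f(J, z) = 3 + J
o(-161, 184)/f(-220, -199) + 9193/n(68, 175) = 184/(3 - 220) + 9193/187 = 184/(-217) + 9193*(1/187) = 184*(-1/217) + 9193/187 = -184/217 + 9193/187 = 1960473/40579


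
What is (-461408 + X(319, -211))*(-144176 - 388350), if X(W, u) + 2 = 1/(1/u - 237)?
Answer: 6143803448968133/25004 ≈ 2.4571e+11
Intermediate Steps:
X(W, u) = -2 + 1/(-237 + 1/u) (X(W, u) = -2 + 1/(1/u - 237) = -2 + 1/(-237 + 1/u))
(-461408 + X(319, -211))*(-144176 - 388350) = (-461408 + (2 - 475*(-211))/(-1 + 237*(-211)))*(-144176 - 388350) = (-461408 + (2 + 100225)/(-1 - 50007))*(-532526) = (-461408 + 100227/(-50008))*(-532526) = (-461408 - 1/50008*100227)*(-532526) = (-461408 - 100227/50008)*(-532526) = -23074191491/50008*(-532526) = 6143803448968133/25004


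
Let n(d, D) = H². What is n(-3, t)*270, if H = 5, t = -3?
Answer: 6750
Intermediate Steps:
n(d, D) = 25 (n(d, D) = 5² = 25)
n(-3, t)*270 = 25*270 = 6750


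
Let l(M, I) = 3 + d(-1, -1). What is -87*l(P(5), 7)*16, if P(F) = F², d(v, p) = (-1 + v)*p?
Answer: -6960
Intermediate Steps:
d(v, p) = p*(-1 + v)
l(M, I) = 5 (l(M, I) = 3 - (-1 - 1) = 3 - 1*(-2) = 3 + 2 = 5)
-87*l(P(5), 7)*16 = -87*5*16 = -435*16 = -6960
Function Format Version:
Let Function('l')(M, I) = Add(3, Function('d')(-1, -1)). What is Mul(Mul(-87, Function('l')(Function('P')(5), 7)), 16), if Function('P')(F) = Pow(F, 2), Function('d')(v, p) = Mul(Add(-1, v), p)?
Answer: -6960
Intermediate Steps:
Function('d')(v, p) = Mul(p, Add(-1, v))
Function('l')(M, I) = 5 (Function('l')(M, I) = Add(3, Mul(-1, Add(-1, -1))) = Add(3, Mul(-1, -2)) = Add(3, 2) = 5)
Mul(Mul(-87, Function('l')(Function('P')(5), 7)), 16) = Mul(Mul(-87, 5), 16) = Mul(-435, 16) = -6960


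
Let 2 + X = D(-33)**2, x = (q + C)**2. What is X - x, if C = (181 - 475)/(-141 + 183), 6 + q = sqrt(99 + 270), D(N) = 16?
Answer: -284 + 78*sqrt(41) ≈ 215.44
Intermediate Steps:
q = -6 + 3*sqrt(41) (q = -6 + sqrt(99 + 270) = -6 + sqrt(369) = -6 + 3*sqrt(41) ≈ 13.209)
C = -7 (C = -294/42 = -294*1/42 = -7)
x = (-13 + 3*sqrt(41))**2 (x = ((-6 + 3*sqrt(41)) - 7)**2 = (-13 + 3*sqrt(41))**2 ≈ 38.556)
X = 254 (X = -2 + 16**2 = -2 + 256 = 254)
X - x = 254 - (538 - 78*sqrt(41)) = 254 + (-538 + 78*sqrt(41)) = -284 + 78*sqrt(41)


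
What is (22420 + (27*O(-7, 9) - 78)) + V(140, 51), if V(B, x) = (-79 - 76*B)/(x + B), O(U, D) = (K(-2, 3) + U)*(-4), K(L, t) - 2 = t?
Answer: 4297859/191 ≈ 22502.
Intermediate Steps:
K(L, t) = 2 + t
O(U, D) = -20 - 4*U (O(U, D) = ((2 + 3) + U)*(-4) = (5 + U)*(-4) = -20 - 4*U)
V(B, x) = (-79 - 76*B)/(B + x)
(22420 + (27*O(-7, 9) - 78)) + V(140, 51) = (22420 + (27*(-20 - 4*(-7)) - 78)) + (-79 - 76*140)/(140 + 51) = (22420 + (27*(-20 + 28) - 78)) + (-79 - 10640)/191 = (22420 + (27*8 - 78)) + (1/191)*(-10719) = (22420 + (216 - 78)) - 10719/191 = (22420 + 138) - 10719/191 = 22558 - 10719/191 = 4297859/191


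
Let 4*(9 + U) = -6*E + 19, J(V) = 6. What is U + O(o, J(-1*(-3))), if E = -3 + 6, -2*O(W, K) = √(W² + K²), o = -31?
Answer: -35/4 - √997/2 ≈ -24.538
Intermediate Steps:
O(W, K) = -√(K² + W²)/2 (O(W, K) = -√(W² + K²)/2 = -√(K² + W²)/2)
E = 3
U = -35/4 (U = -9 + (-6*3 + 19)/4 = -9 + (-18 + 19)/4 = -9 + (¼)*1 = -9 + ¼ = -35/4 ≈ -8.7500)
U + O(o, J(-1*(-3))) = -35/4 - √(6² + (-31)²)/2 = -35/4 - √(36 + 961)/2 = -35/4 - √997/2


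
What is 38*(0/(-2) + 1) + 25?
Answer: 63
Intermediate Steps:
38*(0/(-2) + 1) + 25 = 38*(-½*0 + 1) + 25 = 38*(0 + 1) + 25 = 38*1 + 25 = 38 + 25 = 63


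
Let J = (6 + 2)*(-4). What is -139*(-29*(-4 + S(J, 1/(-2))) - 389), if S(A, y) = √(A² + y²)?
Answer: 37947 + 4031*√4097/2 ≈ 1.6695e+5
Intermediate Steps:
J = -32 (J = 8*(-4) = -32)
-139*(-29*(-4 + S(J, 1/(-2))) - 389) = -139*(-29*(-4 + √((-32)² + (1/(-2))²)) - 389) = -139*(-29*(-4 + √(1024 + (-½)²)) - 389) = -139*(-29*(-4 + √(1024 + ¼)) - 389) = -139*(-29*(-4 + √(4097/4)) - 389) = -139*(-29*(-4 + √4097/2) - 389) = -139*((116 - 29*√4097/2) - 389) = -139*(-273 - 29*√4097/2) = 37947 + 4031*√4097/2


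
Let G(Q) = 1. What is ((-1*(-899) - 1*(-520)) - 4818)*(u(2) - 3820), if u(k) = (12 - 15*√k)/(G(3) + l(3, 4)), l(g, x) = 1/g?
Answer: 12953589 + 152955*√2/4 ≈ 1.3008e+7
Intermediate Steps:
u(k) = 9 - 45*√k/4 (u(k) = (12 - 15*√k)/(1 + 1/3) = (12 - 15*√k)/(1 + ⅓) = (12 - 15*√k)/(4/3) = (12 - 15*√k)*(¾) = 9 - 45*√k/4)
((-1*(-899) - 1*(-520)) - 4818)*(u(2) - 3820) = ((-1*(-899) - 1*(-520)) - 4818)*((9 - 45*√2/4) - 3820) = ((899 + 520) - 4818)*(-3811 - 45*√2/4) = (1419 - 4818)*(-3811 - 45*√2/4) = -3399*(-3811 - 45*√2/4) = 12953589 + 152955*√2/4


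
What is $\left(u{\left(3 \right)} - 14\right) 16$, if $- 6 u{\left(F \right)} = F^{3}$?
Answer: $-296$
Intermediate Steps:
$u{\left(F \right)} = - \frac{F^{3}}{6}$
$\left(u{\left(3 \right)} - 14\right) 16 = \left(- \frac{3^{3}}{6} - 14\right) 16 = \left(\left(- \frac{1}{6}\right) 27 - 14\right) 16 = \left(- \frac{9}{2} - 14\right) 16 = \left(- \frac{37}{2}\right) 16 = -296$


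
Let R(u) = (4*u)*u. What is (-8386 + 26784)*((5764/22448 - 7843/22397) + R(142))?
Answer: 93257615830106455/62845982 ≈ 1.4839e+9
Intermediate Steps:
R(u) = 4*u²
(-8386 + 26784)*((5764/22448 - 7843/22397) + R(142)) = (-8386 + 26784)*((5764/22448 - 7843/22397) + 4*142²) = 18398*((5764*(1/22448) - 7843*1/22397) + 4*20164) = 18398*((1441/5612 - 7843/22397) + 80656) = 18398*(-11740839/125691964 + 80656) = 18398*(10137799307545/125691964) = 93257615830106455/62845982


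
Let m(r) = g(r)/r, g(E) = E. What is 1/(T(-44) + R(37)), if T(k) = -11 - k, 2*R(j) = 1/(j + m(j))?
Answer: 76/2509 ≈ 0.030291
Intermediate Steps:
m(r) = 1 (m(r) = r/r = 1)
R(j) = 1/(2*(1 + j)) (R(j) = 1/(2*(j + 1)) = 1/(2*(1 + j)))
1/(T(-44) + R(37)) = 1/((-11 - 1*(-44)) + 1/(2*(1 + 37))) = 1/((-11 + 44) + (1/2)/38) = 1/(33 + (1/2)*(1/38)) = 1/(33 + 1/76) = 1/(2509/76) = 76/2509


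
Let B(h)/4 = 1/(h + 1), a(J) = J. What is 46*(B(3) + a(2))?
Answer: 138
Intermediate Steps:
B(h) = 4/(1 + h) (B(h) = 4/(h + 1) = 4/(1 + h))
46*(B(3) + a(2)) = 46*(4/(1 + 3) + 2) = 46*(4/4 + 2) = 46*(4*(¼) + 2) = 46*(1 + 2) = 46*3 = 138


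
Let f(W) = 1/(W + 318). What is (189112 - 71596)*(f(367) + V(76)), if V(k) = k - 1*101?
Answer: -2012343984/685 ≈ -2.9377e+6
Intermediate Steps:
V(k) = -101 + k (V(k) = k - 101 = -101 + k)
f(W) = 1/(318 + W)
(189112 - 71596)*(f(367) + V(76)) = (189112 - 71596)*(1/(318 + 367) + (-101 + 76)) = 117516*(1/685 - 25) = 117516*(-17124/685) = -2012343984/685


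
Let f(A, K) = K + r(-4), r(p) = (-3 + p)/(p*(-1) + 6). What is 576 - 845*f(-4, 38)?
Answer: -61885/2 ≈ -30943.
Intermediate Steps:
r(p) = (-3 + p)/(6 - p) (r(p) = (-3 + p)/(-p + 6) = (-3 + p)/(6 - p))
f(A, K) = -7/10 + K (f(A, K) = K + (3 - 1*(-4))/(-6 - 4) = K + (3 + 4)/(-10) = K - ⅒*7 = K - 7/10 = -7/10 + K)
576 - 845*f(-4, 38) = 576 - 845*(-7/10 + 38) = 576 - 845*373/10 = 576 - 63037/2 = -61885/2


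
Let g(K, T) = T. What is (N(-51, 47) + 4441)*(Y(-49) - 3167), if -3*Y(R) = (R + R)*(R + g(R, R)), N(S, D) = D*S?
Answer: -39050620/3 ≈ -1.3017e+7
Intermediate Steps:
Y(R) = -4*R**2/3 (Y(R) = -(R + R)*(R + R)/3 = -2*R*2*R/3 = -4*R**2/3)
(N(-51, 47) + 4441)*(Y(-49) - 3167) = (47*(-51) + 4441)*(-4/3*(-49)**2 - 3167) = (-2397 + 4441)*(-4/3*2401 - 3167) = 2044*(-9604/3 - 3167) = 2044*(-19105/3) = -39050620/3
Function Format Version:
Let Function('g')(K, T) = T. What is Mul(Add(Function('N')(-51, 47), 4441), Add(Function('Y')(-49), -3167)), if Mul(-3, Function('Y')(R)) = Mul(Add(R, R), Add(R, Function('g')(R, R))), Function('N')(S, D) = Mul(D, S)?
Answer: Rational(-39050620, 3) ≈ -1.3017e+7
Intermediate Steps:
Function('Y')(R) = Mul(Rational(-4, 3), Pow(R, 2)) (Function('Y')(R) = Mul(Rational(-1, 3), Mul(Add(R, R), Add(R, R))) = Mul(Rational(-1, 3), Mul(Mul(2, R), Mul(2, R))) = Mul(Rational(-1, 3), Mul(4, Pow(R, 2))) = Mul(Rational(-4, 3), Pow(R, 2)))
Mul(Add(Function('N')(-51, 47), 4441), Add(Function('Y')(-49), -3167)) = Mul(Add(Mul(47, -51), 4441), Add(Mul(Rational(-4, 3), Pow(-49, 2)), -3167)) = Mul(Add(-2397, 4441), Add(Mul(Rational(-4, 3), 2401), -3167)) = Mul(2044, Add(Rational(-9604, 3), -3167)) = Mul(2044, Rational(-19105, 3)) = Rational(-39050620, 3)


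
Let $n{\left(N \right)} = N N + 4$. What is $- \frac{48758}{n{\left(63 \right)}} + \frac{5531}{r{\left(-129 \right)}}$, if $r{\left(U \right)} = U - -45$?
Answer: $- \frac{26070335}{333732} \approx -78.118$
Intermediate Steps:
$r{\left(U \right)} = 45 + U$ ($r{\left(U \right)} = U + 45 = 45 + U$)
$n{\left(N \right)} = 4 + N^{2}$ ($n{\left(N \right)} = N^{2} + 4 = 4 + N^{2}$)
$- \frac{48758}{n{\left(63 \right)}} + \frac{5531}{r{\left(-129 \right)}} = - \frac{48758}{4 + 63^{2}} + \frac{5531}{45 - 129} = - \frac{48758}{4 + 3969} + \frac{5531}{-84} = - \frac{48758}{3973} + 5531 \left(- \frac{1}{84}\right) = \left(-48758\right) \frac{1}{3973} - \frac{5531}{84} = - \frac{48758}{3973} - \frac{5531}{84} = - \frac{26070335}{333732}$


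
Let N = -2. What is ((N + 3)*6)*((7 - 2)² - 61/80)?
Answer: 5817/40 ≈ 145.43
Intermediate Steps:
((N + 3)*6)*((7 - 2)² - 61/80) = ((-2 + 3)*6)*((7 - 2)² - 61/80) = (1*6)*(5² - 61*1/80) = 6*(25 - 61/80) = 6*(1939/80) = 5817/40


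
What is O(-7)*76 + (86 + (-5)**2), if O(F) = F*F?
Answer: 3835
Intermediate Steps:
O(F) = F**2
O(-7)*76 + (86 + (-5)**2) = (-7)**2*76 + (86 + (-5)**2) = 49*76 + (86 + 25) = 3724 + 111 = 3835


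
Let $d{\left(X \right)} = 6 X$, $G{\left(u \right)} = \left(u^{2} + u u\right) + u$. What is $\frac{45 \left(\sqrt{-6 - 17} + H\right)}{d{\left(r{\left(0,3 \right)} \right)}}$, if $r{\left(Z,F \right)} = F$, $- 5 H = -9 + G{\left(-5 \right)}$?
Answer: $-18 + \frac{5 i \sqrt{23}}{2} \approx -18.0 + 11.99 i$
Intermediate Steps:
$G{\left(u \right)} = u + 2 u^{2}$ ($G{\left(u \right)} = \left(u^{2} + u^{2}\right) + u = 2 u^{2} + u = u + 2 u^{2}$)
$H = - \frac{36}{5}$ ($H = - \frac{-9 - 5 \left(1 + 2 \left(-5\right)\right)}{5} = - \frac{-9 - 5 \left(1 - 10\right)}{5} = - \frac{-9 - -45}{5} = - \frac{-9 + 45}{5} = \left(- \frac{1}{5}\right) 36 = - \frac{36}{5} \approx -7.2$)
$\frac{45 \left(\sqrt{-6 - 17} + H\right)}{d{\left(r{\left(0,3 \right)} \right)}} = \frac{45 \left(\sqrt{-6 - 17} - \frac{36}{5}\right)}{6 \cdot 3} = \frac{45 \left(\sqrt{-23} - \frac{36}{5}\right)}{18} = 45 \left(i \sqrt{23} - \frac{36}{5}\right) \frac{1}{18} = 45 \left(- \frac{36}{5} + i \sqrt{23}\right) \frac{1}{18} = \left(-324 + 45 i \sqrt{23}\right) \frac{1}{18} = -18 + \frac{5 i \sqrt{23}}{2}$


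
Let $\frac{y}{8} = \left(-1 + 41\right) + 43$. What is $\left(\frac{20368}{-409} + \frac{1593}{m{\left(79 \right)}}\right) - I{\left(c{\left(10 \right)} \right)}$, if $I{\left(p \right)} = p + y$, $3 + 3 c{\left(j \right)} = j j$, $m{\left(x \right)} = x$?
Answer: $- \frac{70370284}{96933} \approx -725.97$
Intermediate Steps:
$c{\left(j \right)} = -1 + \frac{j^{2}}{3}$ ($c{\left(j \right)} = -1 + \frac{j j}{3} = -1 + \frac{j^{2}}{3}$)
$y = 664$ ($y = 8 \left(\left(-1 + 41\right) + 43\right) = 8 \left(40 + 43\right) = 8 \cdot 83 = 664$)
$I{\left(p \right)} = 664 + p$ ($I{\left(p \right)} = p + 664 = 664 + p$)
$\left(\frac{20368}{-409} + \frac{1593}{m{\left(79 \right)}}\right) - I{\left(c{\left(10 \right)} \right)} = \left(\frac{20368}{-409} + \frac{1593}{79}\right) - \left(664 - \left(1 - \frac{10^{2}}{3}\right)\right) = \left(20368 \left(- \frac{1}{409}\right) + 1593 \cdot \frac{1}{79}\right) - \left(664 + \left(-1 + \frac{1}{3} \cdot 100\right)\right) = \left(- \frac{20368}{409} + \frac{1593}{79}\right) - \left(664 + \left(-1 + \frac{100}{3}\right)\right) = - \frac{957535}{32311} - \left(664 + \frac{97}{3}\right) = - \frac{957535}{32311} - \frac{2089}{3} = - \frac{70370284}{96933}$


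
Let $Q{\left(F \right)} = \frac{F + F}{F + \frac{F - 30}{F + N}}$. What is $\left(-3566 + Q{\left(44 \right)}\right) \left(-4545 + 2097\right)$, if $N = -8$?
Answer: $\frac{410061600}{47} \approx 8.7247 \cdot 10^{6}$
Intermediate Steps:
$Q{\left(F \right)} = \frac{2 F}{F + \frac{-30 + F}{-8 + F}}$ ($Q{\left(F \right)} = \frac{F + F}{F + \frac{F - 30}{F - 8}} = \frac{2 F}{F + \frac{-30 + F}{-8 + F}}$)
$\left(-3566 + Q{\left(44 \right)}\right) \left(-4545 + 2097\right) = \left(-3566 + 2 \cdot 44 \frac{1}{-30 + 44^{2} - 308} \left(-8 + 44\right)\right) \left(-4545 + 2097\right) = \left(-3566 + 2 \cdot 44 \frac{1}{-30 + 1936 - 308} \cdot 36\right) \left(-2448\right) = \left(-3566 + 2 \cdot 44 \cdot \frac{1}{1598} \cdot 36\right) \left(-2448\right) = \left(-3566 + \frac{1584}{799}\right) \left(-2448\right) = \left(- \frac{2847650}{799}\right) \left(-2448\right) = \frac{410061600}{47}$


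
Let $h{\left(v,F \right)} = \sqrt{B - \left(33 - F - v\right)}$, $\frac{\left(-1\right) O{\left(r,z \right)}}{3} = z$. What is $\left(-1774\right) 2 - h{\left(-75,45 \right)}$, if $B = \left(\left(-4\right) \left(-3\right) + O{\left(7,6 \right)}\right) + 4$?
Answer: $-3548 - i \sqrt{65} \approx -3548.0 - 8.0623 i$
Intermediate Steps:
$O{\left(r,z \right)} = - 3 z$
$B = -2$ ($B = \left(\left(-4\right) \left(-3\right) - 18\right) + 4 = \left(12 - 18\right) + 4 = -6 + 4 = -2$)
$h{\left(v,F \right)} = \sqrt{-35 + F + v}$ ($h{\left(v,F \right)} = \sqrt{-2 - \left(33 - F - v\right)} = \sqrt{-2 + \left(-33 + F + v\right)} = \sqrt{-35 + F + v}$)
$\left(-1774\right) 2 - h{\left(-75,45 \right)} = \left(-1774\right) 2 - \sqrt{-35 + 45 - 75} = -3548 - \sqrt{-65} = -3548 - i \sqrt{65}$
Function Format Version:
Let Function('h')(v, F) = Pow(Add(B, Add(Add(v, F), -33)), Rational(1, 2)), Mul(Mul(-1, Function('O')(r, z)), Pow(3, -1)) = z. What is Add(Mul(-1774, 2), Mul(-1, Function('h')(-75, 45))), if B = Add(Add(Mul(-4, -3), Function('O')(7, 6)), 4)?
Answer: Add(-3548, Mul(-1, I, Pow(65, Rational(1, 2)))) ≈ Add(-3548.0, Mul(-8.0623, I))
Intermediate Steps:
Function('O')(r, z) = Mul(-3, z)
B = -2 (B = Add(Add(Mul(-4, -3), Mul(-3, 6)), 4) = Add(Add(12, -18), 4) = Add(-6, 4) = -2)
Function('h')(v, F) = Pow(Add(-35, F, v), Rational(1, 2)) (Function('h')(v, F) = Pow(Add(-2, Add(Add(v, F), -33)), Rational(1, 2)) = Pow(Add(-2, Add(Add(F, v), -33)), Rational(1, 2)) = Pow(Add(-2, Add(-33, F, v)), Rational(1, 2)) = Pow(Add(-35, F, v), Rational(1, 2)))
Add(Mul(-1774, 2), Mul(-1, Function('h')(-75, 45))) = Add(Mul(-1774, 2), Mul(-1, Pow(Add(-35, 45, -75), Rational(1, 2)))) = Add(-3548, Mul(-1, Pow(-65, Rational(1, 2)))) = Add(-3548, Mul(-1, Mul(I, Pow(65, Rational(1, 2))))) = Add(-3548, Mul(-1, I, Pow(65, Rational(1, 2))))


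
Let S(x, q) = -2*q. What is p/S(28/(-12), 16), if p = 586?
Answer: -293/16 ≈ -18.313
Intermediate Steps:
p/S(28/(-12), 16) = 586/((-2*16)) = 586/(-32) = 586*(-1/32) = -293/16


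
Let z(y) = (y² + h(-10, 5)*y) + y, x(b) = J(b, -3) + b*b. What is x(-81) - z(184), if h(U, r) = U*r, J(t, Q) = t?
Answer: -18360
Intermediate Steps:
x(b) = b + b² (x(b) = b + b*b = b + b²)
z(y) = y² - 49*y (z(y) = (y² + (-10*5)*y) + y = (y² - 50*y) + y = y² - 49*y)
x(-81) - z(184) = -81*(1 - 81) - 184*(-49 + 184) = -81*(-80) - 184*135 = 6480 - 1*24840 = 6480 - 24840 = -18360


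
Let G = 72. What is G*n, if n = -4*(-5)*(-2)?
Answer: -2880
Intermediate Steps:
n = -40 (n = 20*(-2) = -40)
G*n = 72*(-40) = -2880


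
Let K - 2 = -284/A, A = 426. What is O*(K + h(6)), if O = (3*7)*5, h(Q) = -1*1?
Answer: 35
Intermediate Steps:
h(Q) = -1
K = 4/3 (K = 2 - 284/426 = 2 - 284*1/426 = 2 - 2/3 = 4/3 ≈ 1.3333)
O = 105 (O = 21*5 = 105)
O*(K + h(6)) = 105*(4/3 - 1) = 105*(1/3) = 35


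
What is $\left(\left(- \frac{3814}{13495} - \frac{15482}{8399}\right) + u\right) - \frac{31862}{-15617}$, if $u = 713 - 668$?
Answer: $\frac{79502808631643}{1770101134585} \approx 44.914$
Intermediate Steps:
$u = 45$ ($u = 713 - 668 = 45$)
$\left(\left(- \frac{3814}{13495} - \frac{15482}{8399}\right) + u\right) - \frac{31862}{-15617} = \left(\left(- \frac{3814}{13495} - \frac{15482}{8399}\right) + 45\right) - \frac{31862}{-15617} = \left(\left(\left(-3814\right) \frac{1}{13495} - \frac{15482}{8399}\right) + 45\right) - - \frac{31862}{15617} = \left(\left(- \frac{3814}{13495} - \frac{15482}{8399}\right) + 45\right) + \frac{31862}{15617} = \left(- \frac{240963376}{113344505} + 45\right) + \frac{31862}{15617} = \frac{4859539349}{113344505} + \frac{31862}{15617} = \frac{79502808631643}{1770101134585}$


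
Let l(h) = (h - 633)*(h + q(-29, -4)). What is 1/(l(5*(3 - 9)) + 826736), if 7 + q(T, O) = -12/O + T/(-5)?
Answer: 5/4227163 ≈ 1.1828e-6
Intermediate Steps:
q(T, O) = -7 - 12/O - T/5 (q(T, O) = -7 + (-12/O + T/(-5)) = -7 + (-12/O + T*(-1/5)) = -7 + (-12/O - T/5) = -7 - 12/O - T/5)
l(h) = (-633 + h)*(9/5 + h) (l(h) = (h - 633)*(h + (-7 - 12/(-4) - 1/5*(-29))) = (-633 + h)*(h + (-7 - 12*(-1/4) + 29/5)) = (-633 + h)*(h + (-7 + 3 + 29/5)) = (-633 + h)*(h + 9/5) = (-633 + h)*(9/5 + h))
1/(l(5*(3 - 9)) + 826736) = 1/((-5697/5 + (5*(3 - 9))**2 - 3156*(3 - 9)) + 826736) = 1/((-5697/5 + (5*(-6))**2 - 3156*(-6)) + 826736) = 1/((-5697/5 + (-30)**2 - 3156/5*(-30)) + 826736) = 1/((-5697/5 + 900 + 18936) + 826736) = 1/(93483/5 + 826736) = 1/(4227163/5) = 5/4227163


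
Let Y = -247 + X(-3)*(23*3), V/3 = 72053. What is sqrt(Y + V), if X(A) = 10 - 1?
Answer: sqrt(216533) ≈ 465.33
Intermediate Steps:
V = 216159 (V = 3*72053 = 216159)
X(A) = 9
Y = 374 (Y = -247 + 9*(23*3) = -247 + 9*69 = -247 + 621 = 374)
sqrt(Y + V) = sqrt(374 + 216159) = sqrt(216533)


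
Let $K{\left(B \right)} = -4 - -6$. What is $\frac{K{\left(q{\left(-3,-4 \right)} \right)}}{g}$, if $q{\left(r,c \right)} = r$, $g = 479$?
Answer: $\frac{2}{479} \approx 0.0041754$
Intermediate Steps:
$K{\left(B \right)} = 2$ ($K{\left(B \right)} = -4 + 6 = 2$)
$\frac{K{\left(q{\left(-3,-4 \right)} \right)}}{g} = \frac{2}{479}$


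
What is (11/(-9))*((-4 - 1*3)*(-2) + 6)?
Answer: -220/9 ≈ -24.444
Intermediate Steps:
(11/(-9))*((-4 - 1*3)*(-2) + 6) = (11*(-1/9))*((-4 - 3)*(-2) + 6) = -11*(-7*(-2) + 6)/9 = -11*(14 + 6)/9 = -11/9*20 = -220/9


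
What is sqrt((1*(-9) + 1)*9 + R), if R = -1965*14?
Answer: I*sqrt(27582) ≈ 166.08*I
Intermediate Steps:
R = -27510
sqrt((1*(-9) + 1)*9 + R) = sqrt((1*(-9) + 1)*9 - 27510) = sqrt((-9 + 1)*9 - 27510) = sqrt(-8*9 - 27510) = sqrt(-72 - 27510) = sqrt(-27582) = I*sqrt(27582)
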